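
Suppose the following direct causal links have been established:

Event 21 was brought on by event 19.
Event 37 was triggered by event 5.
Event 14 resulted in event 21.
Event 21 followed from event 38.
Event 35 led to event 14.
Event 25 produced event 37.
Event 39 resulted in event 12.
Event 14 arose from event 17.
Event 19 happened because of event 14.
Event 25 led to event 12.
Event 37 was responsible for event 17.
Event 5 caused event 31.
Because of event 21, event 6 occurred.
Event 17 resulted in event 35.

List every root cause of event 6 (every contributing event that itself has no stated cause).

event 25, event 38, event 5

Tracing upstream from event 6: event 6 ← event 21 ← event 14 ← event 17 ← event 37 ← event 25.
A separate upstream branch: event 6 ← event 21 ← event 14 ← event 17 ← event 37 ← event 5.
A separate upstream branch: event 6 ← event 21 ← event 38.
Each of those chain origins has no stated cause.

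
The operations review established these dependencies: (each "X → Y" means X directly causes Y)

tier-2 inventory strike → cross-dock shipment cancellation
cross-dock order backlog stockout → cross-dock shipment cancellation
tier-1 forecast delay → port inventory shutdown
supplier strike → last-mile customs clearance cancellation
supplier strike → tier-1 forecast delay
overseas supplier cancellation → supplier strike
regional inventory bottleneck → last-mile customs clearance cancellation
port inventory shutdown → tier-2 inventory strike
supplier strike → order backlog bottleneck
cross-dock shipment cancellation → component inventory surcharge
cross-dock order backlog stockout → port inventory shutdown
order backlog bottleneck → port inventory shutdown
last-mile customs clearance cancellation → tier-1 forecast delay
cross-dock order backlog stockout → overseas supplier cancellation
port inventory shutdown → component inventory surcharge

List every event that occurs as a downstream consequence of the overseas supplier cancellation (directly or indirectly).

Direct effects: the supplier strike.
2 steps out: the last-mile customs clearance cancellation, the tier-1 forecast delay, the order backlog bottleneck.
3 steps out: the port inventory shutdown.
4 steps out: the tier-2 inventory strike, the component inventory surcharge.
5 steps out: the cross-dock shipment cancellation.
Not reachable from it: the cross-dock order backlog stockout, the regional inventory bottleneck.

the component inventory surcharge, the cross-dock shipment cancellation, the last-mile customs clearance cancellation, the order backlog bottleneck, the port inventory shutdown, the supplier strike, the tier-1 forecast delay, the tier-2 inventory strike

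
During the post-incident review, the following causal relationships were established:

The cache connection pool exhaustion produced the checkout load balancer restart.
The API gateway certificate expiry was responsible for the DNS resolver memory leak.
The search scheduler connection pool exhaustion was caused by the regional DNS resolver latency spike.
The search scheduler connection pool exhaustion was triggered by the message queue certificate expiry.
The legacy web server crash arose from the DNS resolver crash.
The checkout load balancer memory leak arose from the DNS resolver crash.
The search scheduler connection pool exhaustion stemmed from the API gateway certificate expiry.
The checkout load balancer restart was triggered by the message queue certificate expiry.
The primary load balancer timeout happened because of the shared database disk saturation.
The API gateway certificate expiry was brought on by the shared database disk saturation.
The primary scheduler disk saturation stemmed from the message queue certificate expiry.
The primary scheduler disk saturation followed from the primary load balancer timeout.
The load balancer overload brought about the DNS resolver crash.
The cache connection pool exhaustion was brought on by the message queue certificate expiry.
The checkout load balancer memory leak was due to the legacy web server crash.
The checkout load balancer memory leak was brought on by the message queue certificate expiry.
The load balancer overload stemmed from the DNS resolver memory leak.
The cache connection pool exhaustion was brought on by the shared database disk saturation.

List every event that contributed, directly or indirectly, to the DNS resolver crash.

the API gateway certificate expiry, the DNS resolver memory leak, the load balancer overload, the shared database disk saturation

Immediate cause of the DNS resolver crash: the load balancer overload.
Further upstream: the shared database disk saturation, the API gateway certificate expiry, the DNS resolver memory leak.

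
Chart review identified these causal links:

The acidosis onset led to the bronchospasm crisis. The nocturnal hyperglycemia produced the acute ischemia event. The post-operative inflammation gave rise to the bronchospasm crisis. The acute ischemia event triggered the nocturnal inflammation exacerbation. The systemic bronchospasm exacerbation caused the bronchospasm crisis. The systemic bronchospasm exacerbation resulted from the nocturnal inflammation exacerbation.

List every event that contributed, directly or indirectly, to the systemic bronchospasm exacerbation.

the acute ischemia event, the nocturnal hyperglycemia, the nocturnal inflammation exacerbation

Immediate cause of the systemic bronchospasm exacerbation: the nocturnal inflammation exacerbation.
Further upstream: the nocturnal hyperglycemia, the acute ischemia event.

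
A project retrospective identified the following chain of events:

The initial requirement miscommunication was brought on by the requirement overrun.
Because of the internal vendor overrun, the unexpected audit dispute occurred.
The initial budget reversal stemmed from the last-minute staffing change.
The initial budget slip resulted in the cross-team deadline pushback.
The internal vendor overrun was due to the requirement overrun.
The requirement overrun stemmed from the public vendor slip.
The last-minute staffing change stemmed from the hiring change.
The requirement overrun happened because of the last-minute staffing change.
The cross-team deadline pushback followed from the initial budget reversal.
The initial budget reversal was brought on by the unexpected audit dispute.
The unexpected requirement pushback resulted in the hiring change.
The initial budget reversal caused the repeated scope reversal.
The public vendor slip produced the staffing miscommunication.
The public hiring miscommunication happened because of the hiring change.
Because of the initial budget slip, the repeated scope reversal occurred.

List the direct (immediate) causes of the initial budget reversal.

the last-minute staffing change, the unexpected audit dispute

Upstream contributors include the public vendor slip, the unexpected requirement pushback, the hiring change, the requirement overrun, the internal vendor overrun, but only the last-minute staffing change, the unexpected audit dispute feed directly into the initial budget reversal.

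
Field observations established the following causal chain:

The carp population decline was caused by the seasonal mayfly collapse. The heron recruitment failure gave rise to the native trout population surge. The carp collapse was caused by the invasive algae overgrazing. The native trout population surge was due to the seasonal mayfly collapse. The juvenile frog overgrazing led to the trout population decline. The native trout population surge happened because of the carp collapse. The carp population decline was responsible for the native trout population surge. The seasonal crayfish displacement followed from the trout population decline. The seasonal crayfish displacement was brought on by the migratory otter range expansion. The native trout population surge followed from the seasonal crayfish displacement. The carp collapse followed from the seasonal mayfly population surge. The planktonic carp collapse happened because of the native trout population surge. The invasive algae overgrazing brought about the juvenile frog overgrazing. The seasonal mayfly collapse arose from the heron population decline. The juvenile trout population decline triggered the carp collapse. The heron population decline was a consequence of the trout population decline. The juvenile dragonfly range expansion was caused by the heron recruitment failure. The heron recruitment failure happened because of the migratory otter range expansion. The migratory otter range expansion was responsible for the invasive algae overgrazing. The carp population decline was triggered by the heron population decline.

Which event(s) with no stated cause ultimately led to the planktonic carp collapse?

Tracing upstream from the planktonic carp collapse: the planktonic carp collapse ← the native trout population surge ← the heron recruitment failure ← the migratory otter range expansion.
A separate upstream branch: the planktonic carp collapse ← the native trout population surge ← the carp collapse ← the juvenile trout population decline.
A separate upstream branch: the planktonic carp collapse ← the native trout population surge ← the carp collapse ← the seasonal mayfly population surge.
Each of those chain origins has no stated cause.

the juvenile trout population decline, the migratory otter range expansion, the seasonal mayfly population surge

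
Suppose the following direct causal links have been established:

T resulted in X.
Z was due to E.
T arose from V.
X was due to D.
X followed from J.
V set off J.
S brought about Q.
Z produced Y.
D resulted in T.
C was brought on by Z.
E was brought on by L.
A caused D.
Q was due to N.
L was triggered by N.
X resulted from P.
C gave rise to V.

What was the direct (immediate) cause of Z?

E

Upstream contributors include N, L, but only E feeds directly into Z.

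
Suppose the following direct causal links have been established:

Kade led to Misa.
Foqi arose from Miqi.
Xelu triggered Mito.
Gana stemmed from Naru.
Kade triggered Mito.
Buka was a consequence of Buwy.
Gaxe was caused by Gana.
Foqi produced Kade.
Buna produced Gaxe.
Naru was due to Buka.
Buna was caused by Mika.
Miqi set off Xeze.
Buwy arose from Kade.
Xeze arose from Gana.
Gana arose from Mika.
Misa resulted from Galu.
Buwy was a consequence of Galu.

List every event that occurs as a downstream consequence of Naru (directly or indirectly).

Direct effects: Gana.
2 steps out: Xeze, Gaxe.
Not reachable from it: Miqi, Mika, Foqi, Kade, Galu, Buna, Buwy, Buka, Misa, Xelu, Mito.

Gana, Gaxe, Xeze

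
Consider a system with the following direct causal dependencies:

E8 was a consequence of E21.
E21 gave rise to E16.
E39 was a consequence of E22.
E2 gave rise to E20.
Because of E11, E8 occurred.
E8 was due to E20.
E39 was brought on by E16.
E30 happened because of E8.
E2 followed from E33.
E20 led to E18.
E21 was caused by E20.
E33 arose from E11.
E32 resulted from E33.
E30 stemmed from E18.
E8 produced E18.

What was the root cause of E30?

Tracing upstream from E30: E30 ← E8 ← E11.
E11 has no stated cause, so it is the root.

E11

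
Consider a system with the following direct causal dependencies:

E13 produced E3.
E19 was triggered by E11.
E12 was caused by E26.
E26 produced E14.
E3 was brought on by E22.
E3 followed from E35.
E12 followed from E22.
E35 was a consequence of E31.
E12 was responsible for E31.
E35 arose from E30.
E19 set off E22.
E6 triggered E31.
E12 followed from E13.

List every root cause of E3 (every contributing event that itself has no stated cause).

Tracing upstream from E3: E3 ← E35 ← E31 ← E12 ← E26.
A separate upstream branch: E3 ← E22 ← E19 ← E11.
A separate upstream branch: E3 ← E13.
A separate upstream branch: E3 ← E35 ← E31 ← E6.
A separate upstream branch: E3 ← E35 ← E30.
Each of those chain origins has no stated cause.

E11, E13, E26, E30, E6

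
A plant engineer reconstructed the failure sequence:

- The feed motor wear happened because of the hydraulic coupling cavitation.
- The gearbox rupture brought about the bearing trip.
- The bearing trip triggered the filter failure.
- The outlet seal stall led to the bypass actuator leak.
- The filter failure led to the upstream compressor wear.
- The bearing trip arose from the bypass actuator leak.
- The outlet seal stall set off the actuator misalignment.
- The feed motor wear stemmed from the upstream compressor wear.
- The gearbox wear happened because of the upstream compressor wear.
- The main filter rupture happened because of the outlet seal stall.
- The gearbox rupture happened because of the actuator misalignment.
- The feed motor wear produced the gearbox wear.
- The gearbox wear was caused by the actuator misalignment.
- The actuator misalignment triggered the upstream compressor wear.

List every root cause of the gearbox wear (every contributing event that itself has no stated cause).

the hydraulic coupling cavitation, the outlet seal stall

Tracing upstream from the gearbox wear: the gearbox wear ← the actuator misalignment ← the outlet seal stall.
A separate upstream branch: the gearbox wear ← the feed motor wear ← the hydraulic coupling cavitation.
Each of those chain origins has no stated cause.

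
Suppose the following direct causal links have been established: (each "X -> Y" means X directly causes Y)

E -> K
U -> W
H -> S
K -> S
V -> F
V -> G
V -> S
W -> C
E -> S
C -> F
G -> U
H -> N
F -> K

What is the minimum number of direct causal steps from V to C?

Shortest chain: V → G → U → W → C.

4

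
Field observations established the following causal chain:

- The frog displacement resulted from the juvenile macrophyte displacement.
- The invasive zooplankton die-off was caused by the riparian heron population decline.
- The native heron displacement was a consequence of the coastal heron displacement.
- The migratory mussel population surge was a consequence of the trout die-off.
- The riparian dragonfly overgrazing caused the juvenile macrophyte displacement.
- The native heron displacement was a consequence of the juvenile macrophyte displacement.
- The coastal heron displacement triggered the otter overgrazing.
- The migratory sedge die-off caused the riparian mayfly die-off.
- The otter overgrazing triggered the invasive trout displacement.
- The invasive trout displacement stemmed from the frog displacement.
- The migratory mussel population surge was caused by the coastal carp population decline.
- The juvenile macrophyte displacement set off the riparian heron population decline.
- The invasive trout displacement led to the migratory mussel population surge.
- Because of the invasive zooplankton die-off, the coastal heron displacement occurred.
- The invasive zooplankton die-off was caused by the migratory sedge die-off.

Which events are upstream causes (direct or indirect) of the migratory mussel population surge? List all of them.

Immediate causes of the migratory mussel population surge: the coastal carp population decline, the trout die-off, the invasive trout displacement.
Further upstream: the migratory sedge die-off, the riparian dragonfly overgrazing, the juvenile macrophyte displacement, the riparian heron population decline, the invasive zooplankton die-off, the coastal heron displacement, the frog displacement, the otter overgrazing.

the coastal carp population decline, the coastal heron displacement, the frog displacement, the invasive trout displacement, the invasive zooplankton die-off, the juvenile macrophyte displacement, the migratory sedge die-off, the otter overgrazing, the riparian dragonfly overgrazing, the riparian heron population decline, the trout die-off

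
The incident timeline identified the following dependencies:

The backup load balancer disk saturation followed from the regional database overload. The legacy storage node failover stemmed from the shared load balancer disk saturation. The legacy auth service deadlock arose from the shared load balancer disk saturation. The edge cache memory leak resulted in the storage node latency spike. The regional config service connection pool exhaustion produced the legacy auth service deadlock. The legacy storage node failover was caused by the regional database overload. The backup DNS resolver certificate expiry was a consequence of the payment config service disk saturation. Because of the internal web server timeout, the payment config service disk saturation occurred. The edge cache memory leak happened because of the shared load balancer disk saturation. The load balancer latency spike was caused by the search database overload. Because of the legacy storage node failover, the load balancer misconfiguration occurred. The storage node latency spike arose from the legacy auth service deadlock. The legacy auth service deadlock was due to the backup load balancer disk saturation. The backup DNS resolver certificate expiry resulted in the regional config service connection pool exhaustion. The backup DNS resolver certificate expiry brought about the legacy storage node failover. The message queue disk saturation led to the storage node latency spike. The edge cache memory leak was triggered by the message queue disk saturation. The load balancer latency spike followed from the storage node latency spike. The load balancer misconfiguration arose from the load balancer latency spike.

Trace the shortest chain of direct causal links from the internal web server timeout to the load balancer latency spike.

the internal web server timeout → the payment config service disk saturation
the payment config service disk saturation → the backup DNS resolver certificate expiry
the backup DNS resolver certificate expiry → the regional config service connection pool exhaustion
the regional config service connection pool exhaustion → the legacy auth service deadlock
the legacy auth service deadlock → the storage node latency spike
the storage node latency spike → the load balancer latency spike
Length: 6 steps.

the internal web server timeout → the payment config service disk saturation → the backup DNS resolver certificate expiry → the regional config service connection pool exhaustion → the legacy auth service deadlock → the storage node latency spike → the load balancer latency spike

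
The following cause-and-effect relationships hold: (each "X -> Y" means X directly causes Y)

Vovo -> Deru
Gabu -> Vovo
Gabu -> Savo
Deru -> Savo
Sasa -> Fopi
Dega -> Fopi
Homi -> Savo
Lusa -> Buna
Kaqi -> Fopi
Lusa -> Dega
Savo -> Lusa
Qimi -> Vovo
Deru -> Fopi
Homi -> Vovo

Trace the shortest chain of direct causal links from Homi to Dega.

Homi → Savo
Savo → Lusa
Lusa → Dega
Length: 3 steps.

Homi → Savo → Lusa → Dega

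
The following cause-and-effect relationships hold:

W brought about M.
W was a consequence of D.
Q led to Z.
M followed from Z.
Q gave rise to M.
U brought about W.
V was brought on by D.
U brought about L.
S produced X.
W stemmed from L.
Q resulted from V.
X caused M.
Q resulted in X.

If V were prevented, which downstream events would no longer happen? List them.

Q, Z

Downstream of V: Q, X, Z, M.
Of those, still caused via another path: X, M.
The remainder have no surviving cause.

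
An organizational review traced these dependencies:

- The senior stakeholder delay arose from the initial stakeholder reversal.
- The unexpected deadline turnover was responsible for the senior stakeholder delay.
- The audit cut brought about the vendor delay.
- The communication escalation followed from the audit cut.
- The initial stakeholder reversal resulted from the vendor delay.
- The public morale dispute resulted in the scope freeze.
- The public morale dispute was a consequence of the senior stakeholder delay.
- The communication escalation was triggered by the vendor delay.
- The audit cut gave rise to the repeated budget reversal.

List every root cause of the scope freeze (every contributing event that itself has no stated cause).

Tracing upstream from the scope freeze: the scope freeze ← the public morale dispute ← the senior stakeholder delay ← the initial stakeholder reversal ← the vendor delay ← the audit cut.
A separate upstream branch: the scope freeze ← the public morale dispute ← the senior stakeholder delay ← the unexpected deadline turnover.
Each of those chain origins has no stated cause.

the audit cut, the unexpected deadline turnover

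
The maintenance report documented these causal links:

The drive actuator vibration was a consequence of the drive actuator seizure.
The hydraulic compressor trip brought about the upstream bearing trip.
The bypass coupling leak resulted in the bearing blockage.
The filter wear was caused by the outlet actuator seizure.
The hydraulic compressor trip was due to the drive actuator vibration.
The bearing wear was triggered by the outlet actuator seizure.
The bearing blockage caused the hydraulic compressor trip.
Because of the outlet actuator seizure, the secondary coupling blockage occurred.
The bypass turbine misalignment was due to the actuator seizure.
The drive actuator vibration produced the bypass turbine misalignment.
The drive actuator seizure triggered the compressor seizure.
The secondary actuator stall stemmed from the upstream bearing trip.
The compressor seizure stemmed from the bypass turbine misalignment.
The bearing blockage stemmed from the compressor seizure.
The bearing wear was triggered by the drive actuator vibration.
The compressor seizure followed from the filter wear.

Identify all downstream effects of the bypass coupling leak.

the bearing blockage, the hydraulic compressor trip, the secondary actuator stall, the upstream bearing trip

Direct effects: the bearing blockage.
2 steps out: the hydraulic compressor trip.
3 steps out: the upstream bearing trip.
4 steps out: the secondary actuator stall.
Not reachable from it: the outlet actuator seizure, the actuator seizure, the drive actuator seizure, the secondary coupling blockage, the filter wear, the drive actuator vibration, the bypass turbine misalignment, the compressor seizure, the bearing wear.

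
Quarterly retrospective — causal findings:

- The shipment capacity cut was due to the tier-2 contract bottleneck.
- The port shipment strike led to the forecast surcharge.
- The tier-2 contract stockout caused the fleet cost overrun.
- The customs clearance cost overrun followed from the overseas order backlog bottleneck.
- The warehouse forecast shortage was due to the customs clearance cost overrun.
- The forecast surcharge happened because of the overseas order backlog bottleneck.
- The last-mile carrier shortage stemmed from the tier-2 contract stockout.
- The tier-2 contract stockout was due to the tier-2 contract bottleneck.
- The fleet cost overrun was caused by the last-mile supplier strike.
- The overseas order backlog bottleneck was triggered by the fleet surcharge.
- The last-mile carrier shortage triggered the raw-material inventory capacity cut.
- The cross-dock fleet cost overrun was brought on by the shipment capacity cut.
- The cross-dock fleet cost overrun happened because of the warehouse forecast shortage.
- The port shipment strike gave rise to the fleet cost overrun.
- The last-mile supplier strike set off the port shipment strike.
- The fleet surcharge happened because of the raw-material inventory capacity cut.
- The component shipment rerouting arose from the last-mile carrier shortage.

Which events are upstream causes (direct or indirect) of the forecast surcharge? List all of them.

Immediate causes of the forecast surcharge: the port shipment strike, the overseas order backlog bottleneck.
Further upstream: the tier-2 contract bottleneck, the last-mile supplier strike, the tier-2 contract stockout, the last-mile carrier shortage, the raw-material inventory capacity cut, the fleet surcharge.

the fleet surcharge, the last-mile carrier shortage, the last-mile supplier strike, the overseas order backlog bottleneck, the port shipment strike, the raw-material inventory capacity cut, the tier-2 contract bottleneck, the tier-2 contract stockout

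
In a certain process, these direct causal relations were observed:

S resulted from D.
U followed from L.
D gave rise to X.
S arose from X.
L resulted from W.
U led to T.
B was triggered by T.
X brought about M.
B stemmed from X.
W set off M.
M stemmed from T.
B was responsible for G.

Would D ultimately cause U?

D leads to X, S, B, G, M; U is not among them.

No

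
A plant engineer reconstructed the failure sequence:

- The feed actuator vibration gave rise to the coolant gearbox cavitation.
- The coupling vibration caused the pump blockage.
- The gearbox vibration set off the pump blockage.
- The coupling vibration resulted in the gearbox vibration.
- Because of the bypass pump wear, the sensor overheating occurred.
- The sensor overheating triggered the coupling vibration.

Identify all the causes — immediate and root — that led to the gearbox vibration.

the bypass pump wear, the coupling vibration, the sensor overheating

Immediate cause of the gearbox vibration: the coupling vibration.
Further upstream: the bypass pump wear, the sensor overheating.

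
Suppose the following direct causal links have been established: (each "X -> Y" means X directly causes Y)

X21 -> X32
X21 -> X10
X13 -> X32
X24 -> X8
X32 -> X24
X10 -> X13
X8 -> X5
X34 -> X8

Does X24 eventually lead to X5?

There is a causal chain: X24 → X8 → X5.

Yes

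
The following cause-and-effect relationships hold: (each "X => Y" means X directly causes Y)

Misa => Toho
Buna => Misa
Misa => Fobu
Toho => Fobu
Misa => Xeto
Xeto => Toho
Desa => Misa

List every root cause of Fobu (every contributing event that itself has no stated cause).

Tracing upstream from Fobu: Fobu ← Misa ← Buna.
A separate upstream branch: Fobu ← Misa ← Desa.
Each of those chain origins has no stated cause.

Buna, Desa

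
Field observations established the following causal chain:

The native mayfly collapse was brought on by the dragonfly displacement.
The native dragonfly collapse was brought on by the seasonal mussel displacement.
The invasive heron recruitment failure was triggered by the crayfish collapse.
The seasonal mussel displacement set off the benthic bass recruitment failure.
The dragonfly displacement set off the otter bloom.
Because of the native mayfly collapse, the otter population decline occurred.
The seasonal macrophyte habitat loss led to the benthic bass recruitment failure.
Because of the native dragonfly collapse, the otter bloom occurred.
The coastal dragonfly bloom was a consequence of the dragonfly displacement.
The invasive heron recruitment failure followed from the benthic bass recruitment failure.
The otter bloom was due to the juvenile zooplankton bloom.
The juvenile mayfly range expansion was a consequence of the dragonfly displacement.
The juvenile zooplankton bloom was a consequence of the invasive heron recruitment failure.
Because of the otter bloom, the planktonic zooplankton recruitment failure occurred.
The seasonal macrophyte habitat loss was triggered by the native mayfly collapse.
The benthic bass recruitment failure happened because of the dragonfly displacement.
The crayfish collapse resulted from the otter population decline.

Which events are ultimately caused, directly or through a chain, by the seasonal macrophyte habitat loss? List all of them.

the benthic bass recruitment failure, the invasive heron recruitment failure, the juvenile zooplankton bloom, the otter bloom, the planktonic zooplankton recruitment failure

Direct effects: the benthic bass recruitment failure.
2 steps out: the invasive heron recruitment failure.
3 steps out: the juvenile zooplankton bloom.
4 steps out: the otter bloom.
5 steps out: the planktonic zooplankton recruitment failure.
Not reachable from it: the dragonfly displacement, the native mayfly collapse, the otter population decline, the juvenile mayfly range expansion, the crayfish collapse, the seasonal mussel displacement, the coastal dragonfly bloom, the native dragonfly collapse.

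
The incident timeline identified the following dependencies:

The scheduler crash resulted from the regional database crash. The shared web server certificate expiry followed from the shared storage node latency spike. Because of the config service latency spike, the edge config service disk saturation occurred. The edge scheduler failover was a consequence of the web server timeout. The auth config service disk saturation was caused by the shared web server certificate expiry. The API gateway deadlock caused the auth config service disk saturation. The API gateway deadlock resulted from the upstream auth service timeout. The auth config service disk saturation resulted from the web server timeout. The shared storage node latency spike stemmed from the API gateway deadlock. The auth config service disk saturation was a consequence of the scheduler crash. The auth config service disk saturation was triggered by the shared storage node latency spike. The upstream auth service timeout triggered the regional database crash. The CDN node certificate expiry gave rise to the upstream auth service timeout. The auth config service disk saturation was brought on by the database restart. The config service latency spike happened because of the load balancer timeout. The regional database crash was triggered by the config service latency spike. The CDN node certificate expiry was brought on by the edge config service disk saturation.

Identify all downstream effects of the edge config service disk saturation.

Direct effects: the CDN node certificate expiry.
2 steps out: the upstream auth service timeout.
3 steps out: the API gateway deadlock, the regional database crash.
4 steps out: the shared storage node latency spike, the scheduler crash, the auth config service disk saturation.
5 steps out: the shared web server certificate expiry.
Not reachable from it: the load balancer timeout, the config service latency spike, the web server timeout, the edge scheduler failover, the database restart.

the API gateway deadlock, the CDN node certificate expiry, the auth config service disk saturation, the regional database crash, the scheduler crash, the shared storage node latency spike, the shared web server certificate expiry, the upstream auth service timeout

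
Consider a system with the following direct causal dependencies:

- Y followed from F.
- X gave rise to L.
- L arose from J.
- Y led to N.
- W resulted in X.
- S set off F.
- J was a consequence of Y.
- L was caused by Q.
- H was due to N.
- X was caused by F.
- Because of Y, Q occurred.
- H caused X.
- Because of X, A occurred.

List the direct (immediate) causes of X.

F, H, W

Upstream contributors include S, Y, N, but only F, H, W feed directly into X.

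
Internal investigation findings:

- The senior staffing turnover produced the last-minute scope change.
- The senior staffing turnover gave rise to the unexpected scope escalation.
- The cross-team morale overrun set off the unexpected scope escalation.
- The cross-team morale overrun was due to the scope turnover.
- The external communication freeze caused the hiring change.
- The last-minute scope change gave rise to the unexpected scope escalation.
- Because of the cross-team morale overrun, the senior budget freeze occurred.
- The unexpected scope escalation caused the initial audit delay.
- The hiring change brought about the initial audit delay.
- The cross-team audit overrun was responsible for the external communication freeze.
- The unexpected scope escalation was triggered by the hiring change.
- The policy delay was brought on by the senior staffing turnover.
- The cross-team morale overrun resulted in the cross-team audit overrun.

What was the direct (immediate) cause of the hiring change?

the external communication freeze

Upstream contributors include the scope turnover, the cross-team morale overrun, the cross-team audit overrun, but only the external communication freeze feeds directly into the hiring change.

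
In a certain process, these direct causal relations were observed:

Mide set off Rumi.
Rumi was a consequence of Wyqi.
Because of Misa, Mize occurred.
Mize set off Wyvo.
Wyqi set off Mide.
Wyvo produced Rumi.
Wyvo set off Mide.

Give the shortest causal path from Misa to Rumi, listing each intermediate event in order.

Misa → Mize
Mize → Wyvo
Wyvo → Rumi
Length: 3 steps.

Misa → Mize → Wyvo → Rumi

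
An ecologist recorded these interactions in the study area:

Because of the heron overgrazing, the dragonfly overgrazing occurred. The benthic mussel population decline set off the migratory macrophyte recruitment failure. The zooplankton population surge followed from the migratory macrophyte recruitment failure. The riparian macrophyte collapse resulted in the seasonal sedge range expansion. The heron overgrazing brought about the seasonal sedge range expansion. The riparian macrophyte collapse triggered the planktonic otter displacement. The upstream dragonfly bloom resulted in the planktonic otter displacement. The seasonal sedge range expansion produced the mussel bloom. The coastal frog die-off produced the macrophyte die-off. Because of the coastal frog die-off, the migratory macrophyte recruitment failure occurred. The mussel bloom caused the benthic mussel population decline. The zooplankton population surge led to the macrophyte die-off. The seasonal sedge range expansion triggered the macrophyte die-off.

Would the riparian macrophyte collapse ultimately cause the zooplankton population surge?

Yes

There is a causal chain: the riparian macrophyte collapse → the seasonal sedge range expansion → the mussel bloom → the benthic mussel population decline → the migratory macrophyte recruitment failure → the zooplankton population surge.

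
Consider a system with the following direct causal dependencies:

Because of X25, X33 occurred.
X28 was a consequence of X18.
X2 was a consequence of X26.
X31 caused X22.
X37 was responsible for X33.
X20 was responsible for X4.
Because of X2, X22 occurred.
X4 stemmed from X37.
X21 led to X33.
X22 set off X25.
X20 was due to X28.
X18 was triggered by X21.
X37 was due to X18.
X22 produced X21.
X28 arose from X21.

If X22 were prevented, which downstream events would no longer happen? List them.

Downstream of X22: X21, X18, X28, X20, X37, X4, X25, X33.

X18, X20, X21, X25, X28, X33, X37, X4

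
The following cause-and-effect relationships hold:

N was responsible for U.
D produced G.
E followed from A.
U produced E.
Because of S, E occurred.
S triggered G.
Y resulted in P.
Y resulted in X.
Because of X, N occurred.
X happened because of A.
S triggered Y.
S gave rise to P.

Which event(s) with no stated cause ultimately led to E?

Tracing upstream from E: E ← A.
A separate upstream branch: E ← S.
Each of those chain origins has no stated cause.

A, S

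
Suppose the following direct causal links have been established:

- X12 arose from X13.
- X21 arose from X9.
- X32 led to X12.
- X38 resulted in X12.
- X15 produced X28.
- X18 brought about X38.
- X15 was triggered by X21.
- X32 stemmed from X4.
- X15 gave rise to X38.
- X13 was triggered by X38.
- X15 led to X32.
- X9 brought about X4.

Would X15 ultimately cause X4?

No

X15 leads to X28, X38, X13, X32, X12; X4 is not among them.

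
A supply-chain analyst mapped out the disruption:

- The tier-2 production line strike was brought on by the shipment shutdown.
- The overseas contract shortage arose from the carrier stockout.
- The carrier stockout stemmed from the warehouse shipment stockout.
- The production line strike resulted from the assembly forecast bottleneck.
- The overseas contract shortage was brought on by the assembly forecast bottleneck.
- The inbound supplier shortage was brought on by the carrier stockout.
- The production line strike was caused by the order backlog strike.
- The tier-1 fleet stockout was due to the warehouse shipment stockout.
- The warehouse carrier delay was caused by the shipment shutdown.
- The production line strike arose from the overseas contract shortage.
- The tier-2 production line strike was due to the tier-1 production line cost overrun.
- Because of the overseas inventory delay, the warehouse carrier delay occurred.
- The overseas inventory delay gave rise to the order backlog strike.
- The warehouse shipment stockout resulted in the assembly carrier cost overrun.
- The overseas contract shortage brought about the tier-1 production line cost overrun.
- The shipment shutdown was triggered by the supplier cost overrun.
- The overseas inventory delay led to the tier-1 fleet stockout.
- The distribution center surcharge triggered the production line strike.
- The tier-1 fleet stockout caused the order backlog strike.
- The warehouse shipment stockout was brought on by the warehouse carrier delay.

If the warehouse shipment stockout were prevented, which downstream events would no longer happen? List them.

the assembly carrier cost overrun, the carrier stockout, the inbound supplier shortage

Downstream of the warehouse shipment stockout: the tier-1 fleet stockout, the carrier stockout, the inbound supplier shortage, the assembly carrier cost overrun, the overseas contract shortage, the tier-1 production line cost overrun, the tier-2 production line strike, the order backlog strike, the production line strike.
Of those, still caused via another path: the tier-1 fleet stockout, the overseas contract shortage, the tier-1 production line cost overrun, the tier-2 production line strike, the order backlog strike, the production line strike.
The remainder have no surviving cause.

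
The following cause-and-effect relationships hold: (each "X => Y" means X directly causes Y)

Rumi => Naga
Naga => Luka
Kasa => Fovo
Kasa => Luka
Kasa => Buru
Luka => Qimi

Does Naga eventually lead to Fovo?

Naga leads to Luka, Qimi; Fovo is not among them.

No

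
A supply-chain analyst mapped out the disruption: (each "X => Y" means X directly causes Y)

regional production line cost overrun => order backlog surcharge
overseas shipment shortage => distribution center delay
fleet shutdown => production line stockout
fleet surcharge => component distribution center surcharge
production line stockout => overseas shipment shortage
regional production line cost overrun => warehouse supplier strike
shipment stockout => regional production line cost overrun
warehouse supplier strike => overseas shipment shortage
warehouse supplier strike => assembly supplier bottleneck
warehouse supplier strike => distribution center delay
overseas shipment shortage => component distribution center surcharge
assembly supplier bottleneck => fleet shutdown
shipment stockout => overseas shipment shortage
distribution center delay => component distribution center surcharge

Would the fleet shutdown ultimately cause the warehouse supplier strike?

The fleet shutdown leads to the production line stockout, the overseas shipment shortage, the distribution center delay, the component distribution center surcharge; the warehouse supplier strike is not among them.

No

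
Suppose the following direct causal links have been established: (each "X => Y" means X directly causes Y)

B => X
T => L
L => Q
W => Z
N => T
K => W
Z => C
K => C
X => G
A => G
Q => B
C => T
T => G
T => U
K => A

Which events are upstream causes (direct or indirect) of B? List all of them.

C, K, L, N, Q, T, W, Z

Immediate cause of B: Q.
Further upstream: K, W, Z, N, C, T, L.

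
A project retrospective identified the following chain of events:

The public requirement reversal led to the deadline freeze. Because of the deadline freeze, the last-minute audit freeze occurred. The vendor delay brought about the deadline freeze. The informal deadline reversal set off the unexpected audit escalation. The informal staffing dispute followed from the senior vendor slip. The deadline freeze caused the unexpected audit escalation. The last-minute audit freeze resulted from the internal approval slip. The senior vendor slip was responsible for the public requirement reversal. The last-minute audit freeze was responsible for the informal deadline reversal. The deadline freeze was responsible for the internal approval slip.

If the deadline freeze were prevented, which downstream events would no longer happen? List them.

Downstream of the deadline freeze: the internal approval slip, the last-minute audit freeze, the informal deadline reversal, the unexpected audit escalation.

the informal deadline reversal, the internal approval slip, the last-minute audit freeze, the unexpected audit escalation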